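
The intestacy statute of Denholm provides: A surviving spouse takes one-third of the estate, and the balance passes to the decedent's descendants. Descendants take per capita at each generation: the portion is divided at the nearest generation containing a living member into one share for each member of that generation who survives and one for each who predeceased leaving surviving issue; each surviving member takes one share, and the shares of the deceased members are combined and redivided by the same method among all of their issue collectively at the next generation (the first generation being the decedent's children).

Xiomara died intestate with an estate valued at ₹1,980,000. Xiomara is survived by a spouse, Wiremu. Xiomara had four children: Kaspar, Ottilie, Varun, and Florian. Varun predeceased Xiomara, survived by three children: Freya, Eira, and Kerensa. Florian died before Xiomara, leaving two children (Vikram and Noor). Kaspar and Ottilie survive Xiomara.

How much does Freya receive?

Wiremu takes one-third of ₹1,980,000 = ₹660,000. The remaining ₹1,320,000 passes to the descendants.
The descendants' portion (₹1,320,000) is divided at the children's generation into 4 shares of ₹330,000. Kaspar and Ottilie each take ₹330,000. The 2 shares of the deceased (Varun and Florian) are combined into a pool of ₹660,000.
That pool (₹660,000) is divided at the grandchildren's generation equally among Freya, Eira, Kerensa, Vikram, and Noor: ₹132,000 each.

Freya receives ₹132,000.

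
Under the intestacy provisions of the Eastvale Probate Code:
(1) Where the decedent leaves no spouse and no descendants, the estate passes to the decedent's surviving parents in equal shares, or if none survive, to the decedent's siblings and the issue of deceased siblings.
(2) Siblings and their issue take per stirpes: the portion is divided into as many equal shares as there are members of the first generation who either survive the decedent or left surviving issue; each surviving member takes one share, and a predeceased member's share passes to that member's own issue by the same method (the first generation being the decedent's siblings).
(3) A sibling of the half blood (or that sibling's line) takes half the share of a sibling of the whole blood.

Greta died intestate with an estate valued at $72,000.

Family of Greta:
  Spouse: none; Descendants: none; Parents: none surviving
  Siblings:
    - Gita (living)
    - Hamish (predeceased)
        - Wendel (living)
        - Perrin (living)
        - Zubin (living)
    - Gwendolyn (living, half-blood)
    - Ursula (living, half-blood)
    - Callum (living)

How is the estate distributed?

Gita: $18,000; Wendel: $6,000; Perrin: $6,000; Zubin: $6,000; Gwendolyn: $9,000; Ursula: $9,000; Callum: $18,000

The entire $72,000 passes to the siblings and their issue.
Counting each half-blood sibling's line as half a unit, there are 4 units in $72,000, so one unit is $18,000. Whole-blood lines (Gita, Hamish, and Callum) take $18,000 each; half-blood lines (Gwendolyn and Ursula) take $9,000 each.
Hamish's share ($18,000) is divided into 3 shares of $6,000: Wendel, Perrin, and Zubin each take $6,000.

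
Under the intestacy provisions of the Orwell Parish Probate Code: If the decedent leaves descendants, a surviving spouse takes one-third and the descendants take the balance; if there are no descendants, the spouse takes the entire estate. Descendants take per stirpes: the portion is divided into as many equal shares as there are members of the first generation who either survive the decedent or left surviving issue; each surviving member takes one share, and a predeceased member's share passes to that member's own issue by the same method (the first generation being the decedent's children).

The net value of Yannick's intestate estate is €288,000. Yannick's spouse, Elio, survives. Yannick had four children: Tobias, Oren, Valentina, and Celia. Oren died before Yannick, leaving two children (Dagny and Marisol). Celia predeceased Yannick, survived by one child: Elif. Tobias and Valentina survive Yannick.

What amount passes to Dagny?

Dagny receives €24,000.

Elio takes one-third of €288,000 = €96,000. The remaining €192,000 passes to the descendants.
The descendants' portion (€192,000) is divided into 4 shares of €48,000: Tobias and Valentina each take €48,000; Oren's €48,000 share passes to Oren's issue; Celia's €48,000 share passes to Celia's issue.
Oren's share (€48,000) is divided into 2 shares of €24,000: Dagny and Marisol each take €24,000.
Celia's share (€48,000) passes entirely to Elif.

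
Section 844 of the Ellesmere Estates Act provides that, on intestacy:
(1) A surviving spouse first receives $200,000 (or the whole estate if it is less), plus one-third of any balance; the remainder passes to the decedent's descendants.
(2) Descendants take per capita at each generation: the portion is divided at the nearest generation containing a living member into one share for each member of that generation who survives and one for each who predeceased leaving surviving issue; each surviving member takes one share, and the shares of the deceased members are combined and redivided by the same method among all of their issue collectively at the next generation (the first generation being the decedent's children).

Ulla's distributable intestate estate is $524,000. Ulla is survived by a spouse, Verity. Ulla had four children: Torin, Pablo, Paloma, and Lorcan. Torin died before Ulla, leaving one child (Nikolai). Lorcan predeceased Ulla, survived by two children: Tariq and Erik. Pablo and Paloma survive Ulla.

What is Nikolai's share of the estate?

Verity first takes $200,000, leaving a balance of $324,000. Verity then takes one-third of the balance ($108,000), for a total of $308,000. The remaining $216,000 passes to the descendants.
The descendants' portion ($216,000) is divided at the children's generation into 4 shares of $54,000. Pablo and Paloma each take $54,000. The 2 shares of the deceased (Torin and Lorcan) are combined into a pool of $108,000.
That pool ($108,000) is divided at the grandchildren's generation equally among Nikolai, Tariq, and Erik: $36,000 each.

Nikolai receives $36,000.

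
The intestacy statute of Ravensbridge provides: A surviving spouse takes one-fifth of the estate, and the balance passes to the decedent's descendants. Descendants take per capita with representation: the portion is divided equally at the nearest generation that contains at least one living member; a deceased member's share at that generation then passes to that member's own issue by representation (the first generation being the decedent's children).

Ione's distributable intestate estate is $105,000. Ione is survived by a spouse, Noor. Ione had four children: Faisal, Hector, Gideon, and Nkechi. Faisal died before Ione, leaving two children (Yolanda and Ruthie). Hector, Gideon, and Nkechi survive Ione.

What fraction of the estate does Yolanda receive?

Noor takes one-fifth of $105,000 = $21,000. The remaining $84,000 passes to the descendants.
The descendants' portion ($84,000) is divided into 4 shares of $21,000: Hector, Gideon, and Nkechi each take $21,000; Faisal's $21,000 share passes to Faisal's issue.
Faisal's share ($21,000) is divided into 2 shares of $10,500: Yolanda and Ruthie each take $10,500.

Yolanda receives 1/10 of the estate.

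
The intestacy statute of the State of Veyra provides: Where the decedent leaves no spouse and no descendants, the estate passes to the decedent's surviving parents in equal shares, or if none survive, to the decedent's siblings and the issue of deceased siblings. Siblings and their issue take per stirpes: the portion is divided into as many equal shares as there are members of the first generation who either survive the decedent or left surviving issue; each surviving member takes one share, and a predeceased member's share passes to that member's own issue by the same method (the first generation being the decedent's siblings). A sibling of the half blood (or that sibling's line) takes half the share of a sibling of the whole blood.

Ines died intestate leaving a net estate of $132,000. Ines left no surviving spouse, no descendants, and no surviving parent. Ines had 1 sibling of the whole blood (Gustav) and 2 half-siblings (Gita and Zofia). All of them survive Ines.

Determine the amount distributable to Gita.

The entire $132,000 passes to the siblings and their issue.
Counting each half-blood sibling's line as half a unit, there are 2 units in $132,000, so one unit is $66,000. Whole-blood lines (Gustav) take $66,000 each; half-blood lines (Gita and Zofia) take $33,000 each.

Gita receives $33,000.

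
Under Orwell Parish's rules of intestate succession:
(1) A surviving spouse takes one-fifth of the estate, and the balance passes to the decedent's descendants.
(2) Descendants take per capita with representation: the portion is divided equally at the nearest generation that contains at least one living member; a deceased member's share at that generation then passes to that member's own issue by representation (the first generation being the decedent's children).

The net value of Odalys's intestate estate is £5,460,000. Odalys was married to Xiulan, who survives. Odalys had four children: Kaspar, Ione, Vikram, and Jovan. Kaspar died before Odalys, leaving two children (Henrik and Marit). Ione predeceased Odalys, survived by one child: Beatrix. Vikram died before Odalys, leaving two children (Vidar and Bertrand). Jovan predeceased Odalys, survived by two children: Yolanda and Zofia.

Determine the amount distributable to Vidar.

Xiulan takes one-fifth of £5,460,000 = £1,092,000. The remaining £4,368,000 passes to the descendants.
No child survives, so the initial division is made at the grandchildren's generation.
The descendants' portion (£4,368,000) is divided into 7 shares of £624,000: Henrik, Marit, Beatrix, Vidar, Bertrand, Yolanda, and Zofia each take £624,000.

Vidar receives £624,000.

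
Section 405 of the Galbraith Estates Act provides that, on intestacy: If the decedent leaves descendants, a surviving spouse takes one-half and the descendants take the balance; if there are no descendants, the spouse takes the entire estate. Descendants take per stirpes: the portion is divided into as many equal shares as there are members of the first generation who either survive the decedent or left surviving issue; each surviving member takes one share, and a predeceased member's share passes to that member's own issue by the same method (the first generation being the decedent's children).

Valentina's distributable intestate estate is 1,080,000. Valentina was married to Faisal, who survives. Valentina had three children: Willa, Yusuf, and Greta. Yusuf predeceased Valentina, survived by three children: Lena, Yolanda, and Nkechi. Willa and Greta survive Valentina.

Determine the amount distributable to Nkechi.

Faisal takes one-half of 1,080,000 = 540,000. The remaining 540,000 passes to the descendants.
The descendants' portion (540,000) is divided into 3 shares of 180,000: Willa and Greta each take 180,000; Yusuf's 180,000 share passes to Yusuf's issue.
Yusuf's share (180,000) is divided into 3 shares of 60,000: Lena, Yolanda, and Nkechi each take 60,000.

Nkechi receives 60,000.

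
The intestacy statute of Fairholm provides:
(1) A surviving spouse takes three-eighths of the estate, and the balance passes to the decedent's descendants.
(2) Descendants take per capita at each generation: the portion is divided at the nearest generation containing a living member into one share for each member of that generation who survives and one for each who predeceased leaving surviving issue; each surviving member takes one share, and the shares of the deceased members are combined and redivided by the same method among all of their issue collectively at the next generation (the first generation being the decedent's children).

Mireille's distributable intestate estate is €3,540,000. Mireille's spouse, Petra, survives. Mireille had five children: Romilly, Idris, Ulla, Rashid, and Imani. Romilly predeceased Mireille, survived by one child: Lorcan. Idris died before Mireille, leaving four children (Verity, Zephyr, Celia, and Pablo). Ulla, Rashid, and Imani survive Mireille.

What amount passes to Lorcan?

Lorcan receives €177,000.

Petra takes three-eighths of €3,540,000 = €1,327,500. The remaining €2,212,500 passes to the descendants.
The descendants' portion (€2,212,500) is divided at the children's generation into 5 shares of €442,500. Ulla, Rashid, and Imani each take €442,500. The 2 shares of the deceased (Romilly and Idris) are combined into a pool of €885,000.
That pool (€885,000) is divided at the grandchildren's generation equally among Lorcan, Verity, Zephyr, Celia, and Pablo: €177,000 each.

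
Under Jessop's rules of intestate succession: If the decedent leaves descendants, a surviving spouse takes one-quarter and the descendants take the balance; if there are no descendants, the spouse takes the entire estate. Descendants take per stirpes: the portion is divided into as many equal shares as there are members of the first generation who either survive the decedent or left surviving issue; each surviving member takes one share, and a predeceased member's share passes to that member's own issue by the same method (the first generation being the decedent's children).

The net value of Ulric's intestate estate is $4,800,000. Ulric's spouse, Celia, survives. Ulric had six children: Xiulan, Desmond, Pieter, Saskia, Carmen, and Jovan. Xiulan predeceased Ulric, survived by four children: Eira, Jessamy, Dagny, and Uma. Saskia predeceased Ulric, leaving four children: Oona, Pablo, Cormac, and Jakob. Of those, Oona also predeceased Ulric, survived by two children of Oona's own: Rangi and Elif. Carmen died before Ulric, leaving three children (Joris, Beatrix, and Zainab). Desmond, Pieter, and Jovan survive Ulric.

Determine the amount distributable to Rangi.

Celia takes one-quarter of $4,800,000 = $1,200,000. The remaining $3,600,000 passes to the descendants.
The descendants' portion ($3,600,000) is divided into 6 shares of $600,000: Desmond, Pieter, and Jovan each take $600,000; Xiulan's $600,000 share passes to Xiulan's issue; Saskia's $600,000 share passes to Saskia's issue; Carmen's $600,000 share passes to Carmen's issue.
Xiulan's share ($600,000) is divided into 4 shares of $150,000: Eira, Jessamy, Dagny, and Uma each take $150,000.
Saskia's share ($600,000) is divided into 4 shares of $150,000: Pablo, Cormac, and Jakob each take $150,000; Oona's $150,000 share passes to Oona's issue.
Oona's share ($150,000) is divided into 2 shares of $75,000: Rangi and Elif each take $75,000.
Carmen's share ($600,000) is divided into 3 shares of $200,000: Joris, Beatrix, and Zainab each take $200,000.

Rangi receives $75,000.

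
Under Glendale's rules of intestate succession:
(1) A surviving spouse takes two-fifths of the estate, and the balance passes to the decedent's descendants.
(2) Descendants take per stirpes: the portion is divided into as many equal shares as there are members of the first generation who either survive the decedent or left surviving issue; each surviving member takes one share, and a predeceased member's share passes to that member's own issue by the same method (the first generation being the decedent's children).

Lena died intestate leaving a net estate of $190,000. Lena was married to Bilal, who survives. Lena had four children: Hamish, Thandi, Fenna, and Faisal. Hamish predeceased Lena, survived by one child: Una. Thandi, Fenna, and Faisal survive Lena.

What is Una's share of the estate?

Bilal takes two-fifths of $190,000 = $76,000. The remaining $114,000 passes to the descendants.
The descendants' portion ($114,000) is divided into 4 shares of $28,500: Thandi, Fenna, and Faisal each take $28,500; Hamish's $28,500 share passes to Hamish's issue.
Hamish's share ($28,500) passes entirely to Una.

Una receives $28,500.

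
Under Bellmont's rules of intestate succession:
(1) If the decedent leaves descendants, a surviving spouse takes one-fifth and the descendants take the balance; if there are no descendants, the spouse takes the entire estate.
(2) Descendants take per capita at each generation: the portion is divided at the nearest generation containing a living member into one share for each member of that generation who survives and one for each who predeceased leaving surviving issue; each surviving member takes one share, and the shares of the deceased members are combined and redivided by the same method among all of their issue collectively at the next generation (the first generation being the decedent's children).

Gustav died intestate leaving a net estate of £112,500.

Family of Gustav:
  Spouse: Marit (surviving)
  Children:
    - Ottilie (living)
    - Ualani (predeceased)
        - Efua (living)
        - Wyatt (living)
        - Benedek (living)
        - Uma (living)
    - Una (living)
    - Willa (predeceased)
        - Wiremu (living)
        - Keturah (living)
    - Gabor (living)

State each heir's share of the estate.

Marit takes one-fifth of £112,500 = £22,500. The remaining £90,000 passes to the descendants.
The descendants' portion (£90,000) is divided at the children's generation into 5 shares of £18,000. Ottilie, Una, and Gabor each take £18,000. The 2 shares of the deceased (Ualani and Willa) are combined into a pool of £36,000.
That pool (£36,000) is divided at the grandchildren's generation equally among Efua, Wyatt, Benedek, Uma, Wiremu, and Keturah: £6,000 each.

Marit: £22,500; Ottilie: £18,000; Efua: £6,000; Wyatt: £6,000; Benedek: £6,000; Uma: £6,000; Una: £18,000; Wiremu: £6,000; Keturah: £6,000; Gabor: £18,000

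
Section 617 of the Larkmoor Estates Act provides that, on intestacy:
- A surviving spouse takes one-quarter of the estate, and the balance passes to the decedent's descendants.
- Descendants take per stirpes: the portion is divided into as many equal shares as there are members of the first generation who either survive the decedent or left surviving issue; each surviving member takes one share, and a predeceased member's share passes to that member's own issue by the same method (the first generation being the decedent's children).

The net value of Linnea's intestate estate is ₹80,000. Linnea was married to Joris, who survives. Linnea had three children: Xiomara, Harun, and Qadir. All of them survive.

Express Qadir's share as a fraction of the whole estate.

Qadir receives 1/4 of the estate.

Joris takes one-quarter of ₹80,000 = ₹20,000. The remaining ₹60,000 passes to the descendants.
The descendants' portion (₹60,000) is divided into 3 shares of ₹20,000: Xiomara, Harun, and Qadir each take ₹20,000.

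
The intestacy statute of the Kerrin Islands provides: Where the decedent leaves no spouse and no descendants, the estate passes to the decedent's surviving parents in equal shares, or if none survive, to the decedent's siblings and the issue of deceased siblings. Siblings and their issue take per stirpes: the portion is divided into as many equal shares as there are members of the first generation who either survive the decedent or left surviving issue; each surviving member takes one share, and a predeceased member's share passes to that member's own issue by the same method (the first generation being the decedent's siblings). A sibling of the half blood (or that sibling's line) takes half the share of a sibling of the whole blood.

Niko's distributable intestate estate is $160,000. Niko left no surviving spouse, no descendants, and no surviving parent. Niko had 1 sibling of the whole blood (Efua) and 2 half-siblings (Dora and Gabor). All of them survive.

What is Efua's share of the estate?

Efua receives $80,000.

The entire $160,000 passes to the siblings and their issue.
Counting each half-blood sibling's line as half a unit, there are 2 units in $160,000, so one unit is $80,000. Whole-blood lines (Efua) take $80,000 each; half-blood lines (Dora and Gabor) take $40,000 each.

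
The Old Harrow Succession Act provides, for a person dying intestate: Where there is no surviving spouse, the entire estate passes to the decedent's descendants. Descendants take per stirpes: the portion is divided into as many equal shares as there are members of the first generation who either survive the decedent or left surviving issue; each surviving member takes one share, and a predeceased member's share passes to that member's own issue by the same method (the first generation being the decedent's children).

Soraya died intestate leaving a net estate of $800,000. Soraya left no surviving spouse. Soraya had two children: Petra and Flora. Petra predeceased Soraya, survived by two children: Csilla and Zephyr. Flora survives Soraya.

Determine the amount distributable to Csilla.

The entire $800,000 passes to the descendants.
That amount ($800,000) is divided into 2 shares of $400,000: Flora takes $400,000; Petra's $400,000 share passes to Petra's issue.
Petra's share ($400,000) is divided into 2 shares of $200,000: Csilla and Zephyr each take $200,000.

Csilla receives $200,000.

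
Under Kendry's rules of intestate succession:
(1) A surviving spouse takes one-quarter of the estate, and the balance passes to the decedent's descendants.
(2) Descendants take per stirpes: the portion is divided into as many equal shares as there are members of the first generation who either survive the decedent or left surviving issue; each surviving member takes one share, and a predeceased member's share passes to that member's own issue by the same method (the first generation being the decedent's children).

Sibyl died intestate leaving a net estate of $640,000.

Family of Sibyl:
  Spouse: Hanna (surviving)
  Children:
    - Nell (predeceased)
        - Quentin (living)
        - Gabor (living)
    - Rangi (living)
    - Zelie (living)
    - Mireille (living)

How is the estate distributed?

Hanna: $160,000; Quentin: $60,000; Gabor: $60,000; Rangi: $120,000; Zelie: $120,000; Mireille: $120,000

Hanna takes one-quarter of $640,000 = $160,000. The remaining $480,000 passes to the descendants.
The descendants' portion ($480,000) is divided into 4 shares of $120,000: Rangi, Zelie, and Mireille each take $120,000; Nell's $120,000 share passes to Nell's issue.
Nell's share ($120,000) is divided into 2 shares of $60,000: Quentin and Gabor each take $60,000.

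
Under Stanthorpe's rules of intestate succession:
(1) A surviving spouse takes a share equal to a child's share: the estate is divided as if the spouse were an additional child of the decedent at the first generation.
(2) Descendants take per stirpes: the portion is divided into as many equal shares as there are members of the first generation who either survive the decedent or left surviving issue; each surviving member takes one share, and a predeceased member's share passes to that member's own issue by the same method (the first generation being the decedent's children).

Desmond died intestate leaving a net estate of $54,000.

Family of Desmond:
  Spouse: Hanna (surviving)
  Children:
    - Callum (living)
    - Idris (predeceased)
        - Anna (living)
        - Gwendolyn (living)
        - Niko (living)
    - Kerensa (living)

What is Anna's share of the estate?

The spouse counts as an additional share at the children's level, so there are 4 primary shares of $13,500. Hanna takes one such share ($13,500).
The children's combined portion ($40,500) is divided into 3 shares of $13,500: Callum and Kerensa each take $13,500; Idris's $13,500 share passes to Idris's issue.
Idris's share ($13,500) is divided into 3 shares of $4,500: Anna, Gwendolyn, and Niko each take $4,500.

Anna receives $4,500.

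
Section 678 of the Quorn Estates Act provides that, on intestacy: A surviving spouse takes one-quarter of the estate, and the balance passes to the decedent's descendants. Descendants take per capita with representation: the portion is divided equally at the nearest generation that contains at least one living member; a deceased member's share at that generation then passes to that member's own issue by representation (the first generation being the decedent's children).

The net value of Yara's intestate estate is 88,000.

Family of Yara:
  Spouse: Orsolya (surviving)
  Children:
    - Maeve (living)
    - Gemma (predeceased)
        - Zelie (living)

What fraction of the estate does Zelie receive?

Orsolya takes one-quarter of 88,000 = 22,000. The remaining 66,000 passes to the descendants.
The descendants' portion (66,000) is divided into 2 shares of 33,000: Maeve takes 33,000; Gemma's 33,000 share passes to Gemma's issue.
Gemma's share (33,000) passes entirely to Zelie.

Zelie receives 3/8 of the estate.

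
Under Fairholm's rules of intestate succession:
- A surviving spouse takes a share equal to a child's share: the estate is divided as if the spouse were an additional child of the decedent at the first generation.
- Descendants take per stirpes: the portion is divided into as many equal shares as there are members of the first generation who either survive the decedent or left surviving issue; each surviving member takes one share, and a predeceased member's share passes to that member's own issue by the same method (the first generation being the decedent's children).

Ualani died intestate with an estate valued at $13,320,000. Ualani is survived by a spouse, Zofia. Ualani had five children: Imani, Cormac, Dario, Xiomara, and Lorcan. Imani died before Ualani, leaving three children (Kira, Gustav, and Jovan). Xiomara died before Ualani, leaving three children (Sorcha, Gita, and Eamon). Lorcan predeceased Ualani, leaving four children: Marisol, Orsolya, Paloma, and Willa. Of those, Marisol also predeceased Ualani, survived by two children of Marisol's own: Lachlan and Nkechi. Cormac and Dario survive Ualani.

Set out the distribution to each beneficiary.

The spouse counts as an additional share at the children's level, so there are 6 primary shares of $2,220,000. Zofia takes one such share ($2,220,000).
The children's combined portion ($11,100,000) is divided into 5 shares of $2,220,000: Cormac and Dario each take $2,220,000; Imani's $2,220,000 share passes to Imani's issue; Xiomara's $2,220,000 share passes to Xiomara's issue; Lorcan's $2,220,000 share passes to Lorcan's issue.
Imani's share ($2,220,000) is divided into 3 shares of $740,000: Kira, Gustav, and Jovan each take $740,000.
Xiomara's share ($2,220,000) is divided into 3 shares of $740,000: Sorcha, Gita, and Eamon each take $740,000.
Lorcan's share ($2,220,000) is divided into 4 shares of $555,000: Orsolya, Paloma, and Willa each take $555,000; Marisol's $555,000 share passes to Marisol's issue.
Marisol's share ($555,000) is divided into 2 shares of $277,500: Lachlan and Nkechi each take $277,500.

Zofia: $2,220,000; Kira: $740,000; Gustav: $740,000; Jovan: $740,000; Cormac: $2,220,000; Dario: $2,220,000; Sorcha: $740,000; Gita: $740,000; Eamon: $740,000; Lachlan: $277,500; Nkechi: $277,500; Orsolya: $555,000; Paloma: $555,000; Willa: $555,000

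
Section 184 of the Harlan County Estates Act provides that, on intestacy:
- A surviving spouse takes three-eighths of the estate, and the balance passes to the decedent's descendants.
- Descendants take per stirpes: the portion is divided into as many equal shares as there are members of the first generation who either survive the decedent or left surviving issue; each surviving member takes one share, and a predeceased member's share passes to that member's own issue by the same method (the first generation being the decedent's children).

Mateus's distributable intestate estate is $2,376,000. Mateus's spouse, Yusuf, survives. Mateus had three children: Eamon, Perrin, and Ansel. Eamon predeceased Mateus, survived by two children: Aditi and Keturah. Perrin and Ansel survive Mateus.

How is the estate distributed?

Yusuf: $891,000; Aditi: $247,500; Keturah: $247,500; Perrin: $495,000; Ansel: $495,000

Yusuf takes three-eighths of $2,376,000 = $891,000. The remaining $1,485,000 passes to the descendants.
The descendants' portion ($1,485,000) is divided into 3 shares of $495,000: Perrin and Ansel each take $495,000; Eamon's $495,000 share passes to Eamon's issue.
Eamon's share ($495,000) is divided into 2 shares of $247,500: Aditi and Keturah each take $247,500.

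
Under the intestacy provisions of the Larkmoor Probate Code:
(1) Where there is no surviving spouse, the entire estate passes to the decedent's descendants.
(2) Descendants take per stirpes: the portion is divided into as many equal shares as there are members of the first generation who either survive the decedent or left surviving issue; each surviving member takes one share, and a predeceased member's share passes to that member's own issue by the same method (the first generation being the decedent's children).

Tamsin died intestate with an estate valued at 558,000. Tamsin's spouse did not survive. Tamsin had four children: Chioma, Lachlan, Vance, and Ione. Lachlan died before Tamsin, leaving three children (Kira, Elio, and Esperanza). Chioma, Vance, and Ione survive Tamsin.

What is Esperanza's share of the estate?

The entire 558,000 passes to the descendants.
That amount (558,000) is divided into 4 shares of 139,500: Chioma, Vance, and Ione each take 139,500; Lachlan's 139,500 share passes to Lachlan's issue.
Lachlan's share (139,500) is divided into 3 shares of 46,500: Kira, Elio, and Esperanza each take 46,500.

Esperanza receives 46,500.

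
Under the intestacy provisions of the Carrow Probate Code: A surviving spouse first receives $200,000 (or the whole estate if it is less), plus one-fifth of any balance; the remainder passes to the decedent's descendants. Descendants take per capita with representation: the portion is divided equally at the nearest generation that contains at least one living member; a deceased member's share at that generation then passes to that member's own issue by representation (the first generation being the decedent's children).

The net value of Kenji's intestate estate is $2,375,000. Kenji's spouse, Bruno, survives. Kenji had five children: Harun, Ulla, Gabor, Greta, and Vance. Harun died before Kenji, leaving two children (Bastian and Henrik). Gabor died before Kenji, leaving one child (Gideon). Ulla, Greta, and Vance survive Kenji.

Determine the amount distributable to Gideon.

Gideon receives $348,000.

Bruno first takes $200,000, leaving a balance of $2,175,000. Bruno then takes one-fifth of the balance ($435,000), for a total of $635,000. The remaining $1,740,000 passes to the descendants.
The descendants' portion ($1,740,000) is divided into 5 shares of $348,000: Ulla, Greta, and Vance each take $348,000; Harun's $348,000 share passes to Harun's issue; Gabor's $348,000 share passes to Gabor's issue.
Harun's share ($348,000) is divided into 2 shares of $174,000: Bastian and Henrik each take $174,000.
Gabor's share ($348,000) passes entirely to Gideon.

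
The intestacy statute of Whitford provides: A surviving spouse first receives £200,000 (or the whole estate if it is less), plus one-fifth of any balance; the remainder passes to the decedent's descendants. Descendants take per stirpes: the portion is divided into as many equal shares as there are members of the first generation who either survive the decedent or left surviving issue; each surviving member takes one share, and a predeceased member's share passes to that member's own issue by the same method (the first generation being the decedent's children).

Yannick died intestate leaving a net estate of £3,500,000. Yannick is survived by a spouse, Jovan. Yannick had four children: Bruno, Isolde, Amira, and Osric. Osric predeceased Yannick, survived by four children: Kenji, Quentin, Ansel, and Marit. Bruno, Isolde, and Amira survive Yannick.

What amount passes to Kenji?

Jovan first takes £200,000, leaving a balance of £3,300,000. Jovan then takes one-fifth of the balance (£660,000), for a total of £860,000. The remaining £2,640,000 passes to the descendants.
The descendants' portion (£2,640,000) is divided into 4 shares of £660,000: Bruno, Isolde, and Amira each take £660,000; Osric's £660,000 share passes to Osric's issue.
Osric's share (£660,000) is divided into 4 shares of £165,000: Kenji, Quentin, Ansel, and Marit each take £165,000.

Kenji receives £165,000.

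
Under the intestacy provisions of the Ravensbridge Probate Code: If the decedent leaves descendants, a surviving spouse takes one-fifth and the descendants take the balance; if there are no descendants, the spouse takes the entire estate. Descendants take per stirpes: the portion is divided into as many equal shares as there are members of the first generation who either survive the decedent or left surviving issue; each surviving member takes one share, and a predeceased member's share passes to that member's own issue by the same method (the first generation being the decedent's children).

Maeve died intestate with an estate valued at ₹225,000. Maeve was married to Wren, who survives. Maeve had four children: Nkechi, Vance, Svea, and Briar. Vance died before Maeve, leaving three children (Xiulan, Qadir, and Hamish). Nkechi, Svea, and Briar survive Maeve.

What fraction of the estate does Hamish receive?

Hamish receives 1/15 of the estate.

Wren takes one-fifth of ₹225,000 = ₹45,000. The remaining ₹180,000 passes to the descendants.
The descendants' portion (₹180,000) is divided into 4 shares of ₹45,000: Nkechi, Svea, and Briar each take ₹45,000; Vance's ₹45,000 share passes to Vance's issue.
Vance's share (₹45,000) is divided into 3 shares of ₹15,000: Xiulan, Qadir, and Hamish each take ₹15,000.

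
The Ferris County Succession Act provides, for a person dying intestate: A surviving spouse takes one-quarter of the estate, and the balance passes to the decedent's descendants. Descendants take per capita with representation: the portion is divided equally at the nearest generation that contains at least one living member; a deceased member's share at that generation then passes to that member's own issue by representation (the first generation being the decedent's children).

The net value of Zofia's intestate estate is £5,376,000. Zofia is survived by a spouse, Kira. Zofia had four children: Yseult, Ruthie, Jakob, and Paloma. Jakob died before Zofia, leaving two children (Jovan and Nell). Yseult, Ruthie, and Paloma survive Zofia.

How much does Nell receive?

Nell receives £504,000.

Kira takes one-quarter of £5,376,000 = £1,344,000. The remaining £4,032,000 passes to the descendants.
The descendants' portion (£4,032,000) is divided into 4 shares of £1,008,000: Yseult, Ruthie, and Paloma each take £1,008,000; Jakob's £1,008,000 share passes to Jakob's issue.
Jakob's share (£1,008,000) is divided into 2 shares of £504,000: Jovan and Nell each take £504,000.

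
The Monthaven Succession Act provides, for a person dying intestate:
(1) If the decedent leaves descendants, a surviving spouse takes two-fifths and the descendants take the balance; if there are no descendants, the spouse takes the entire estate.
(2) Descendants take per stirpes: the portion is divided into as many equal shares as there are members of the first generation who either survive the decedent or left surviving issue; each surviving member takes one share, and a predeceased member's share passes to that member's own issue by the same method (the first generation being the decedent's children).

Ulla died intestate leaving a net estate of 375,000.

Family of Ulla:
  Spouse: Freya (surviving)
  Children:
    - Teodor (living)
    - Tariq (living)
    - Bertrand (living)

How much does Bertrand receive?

Freya takes two-fifths of 375,000 = 150,000. The remaining 225,000 passes to the descendants.
The descendants' portion (225,000) is divided into 3 shares of 75,000: Teodor, Tariq, and Bertrand each take 75,000.

Bertrand receives 75,000.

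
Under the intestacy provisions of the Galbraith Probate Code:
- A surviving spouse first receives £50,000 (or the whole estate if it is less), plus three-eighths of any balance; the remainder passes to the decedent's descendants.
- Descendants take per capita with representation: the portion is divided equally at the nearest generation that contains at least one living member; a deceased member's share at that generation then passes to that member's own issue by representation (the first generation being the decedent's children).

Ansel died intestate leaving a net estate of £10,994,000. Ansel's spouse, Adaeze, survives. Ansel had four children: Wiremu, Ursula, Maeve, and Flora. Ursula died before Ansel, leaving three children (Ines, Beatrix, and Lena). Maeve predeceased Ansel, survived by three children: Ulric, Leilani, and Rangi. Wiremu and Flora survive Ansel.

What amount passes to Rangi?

Rangi receives £570,000.

Adaeze first takes £50,000, leaving a balance of £10,944,000. Adaeze then takes three-eighths of the balance (£4,104,000), for a total of £4,154,000. The remaining £6,840,000 passes to the descendants.
The descendants' portion (£6,840,000) is divided into 4 shares of £1,710,000: Wiremu and Flora each take £1,710,000; Ursula's £1,710,000 share passes to Ursula's issue; Maeve's £1,710,000 share passes to Maeve's issue.
Ursula's share (£1,710,000) is divided into 3 shares of £570,000: Ines, Beatrix, and Lena each take £570,000.
Maeve's share (£1,710,000) is divided into 3 shares of £570,000: Ulric, Leilani, and Rangi each take £570,000.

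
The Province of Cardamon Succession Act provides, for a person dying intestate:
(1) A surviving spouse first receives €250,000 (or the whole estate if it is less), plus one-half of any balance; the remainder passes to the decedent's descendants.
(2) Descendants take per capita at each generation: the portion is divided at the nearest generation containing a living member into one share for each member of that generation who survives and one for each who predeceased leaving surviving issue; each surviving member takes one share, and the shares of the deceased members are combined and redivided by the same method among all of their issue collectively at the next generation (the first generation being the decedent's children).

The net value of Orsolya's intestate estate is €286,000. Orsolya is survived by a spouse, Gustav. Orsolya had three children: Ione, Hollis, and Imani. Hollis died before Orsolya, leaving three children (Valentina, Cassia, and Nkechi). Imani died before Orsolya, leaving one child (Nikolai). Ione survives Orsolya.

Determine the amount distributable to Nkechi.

Nkechi receives €3,000.

Gustav first takes €250,000, leaving a balance of €36,000. Gustav then takes one-half of the balance (€18,000), for a total of €268,000. The remaining €18,000 passes to the descendants.
The descendants' portion (€18,000) is divided at the children's generation into 3 shares of €6,000. Ione takes €6,000. The 2 shares of the deceased (Hollis and Imani) are combined into a pool of €12,000.
That pool (€12,000) is divided at the grandchildren's generation equally among Valentina, Cassia, Nkechi, and Nikolai: €3,000 each.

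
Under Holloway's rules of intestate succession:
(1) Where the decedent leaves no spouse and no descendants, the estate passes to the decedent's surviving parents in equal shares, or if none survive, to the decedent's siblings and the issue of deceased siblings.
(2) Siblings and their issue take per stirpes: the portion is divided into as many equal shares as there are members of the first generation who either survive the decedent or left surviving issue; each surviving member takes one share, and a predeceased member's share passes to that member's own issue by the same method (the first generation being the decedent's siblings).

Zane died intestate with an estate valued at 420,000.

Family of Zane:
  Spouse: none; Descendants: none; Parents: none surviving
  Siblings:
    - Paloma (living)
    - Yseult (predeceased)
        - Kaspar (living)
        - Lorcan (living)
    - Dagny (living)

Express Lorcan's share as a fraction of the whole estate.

The entire 420,000 passes to the siblings and their issue.
That amount (420,000) is divided into 3 shares of 140,000: Paloma and Dagny each take 140,000; Yseult's 140,000 share passes to Yseult's issue.
Yseult's share (140,000) is divided into 2 shares of 70,000: Kaspar and Lorcan each take 70,000.

Lorcan receives 1/6 of the estate.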